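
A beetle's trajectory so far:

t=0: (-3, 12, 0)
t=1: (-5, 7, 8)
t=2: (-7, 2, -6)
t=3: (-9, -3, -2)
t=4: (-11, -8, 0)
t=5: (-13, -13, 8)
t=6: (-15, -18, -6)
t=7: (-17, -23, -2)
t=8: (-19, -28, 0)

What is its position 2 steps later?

The first coordinate changes by -2 each step, so at step 10 it is -3 + 10·(-2) = -23.
The second coordinate changes by -5 each step, so at step 10 it is 12 + 10·(-5) = -38.
The third coordinate repeats the cycle [0, 8, -6, -2] with period 4; step 10 mod 4 = 2, giving -6.

(-23, -38, -6)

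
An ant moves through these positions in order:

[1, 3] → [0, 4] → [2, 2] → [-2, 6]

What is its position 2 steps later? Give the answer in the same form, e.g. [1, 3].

[-10, 14]

Step-to-step displacements: [-1, +1], [+2, -2], [-4, +4]; each is -2× the previous.
step 4: [-2, 6] + [+8, -8] → [6, -2]
step 5: [6, -2] + [-16, +16] → [-10, 14]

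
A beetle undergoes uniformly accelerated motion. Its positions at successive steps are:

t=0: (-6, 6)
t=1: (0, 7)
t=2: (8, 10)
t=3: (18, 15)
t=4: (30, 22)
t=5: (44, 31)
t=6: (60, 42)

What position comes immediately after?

(78, 55)

Successive displacements: (+6, +1), (+8, +3), (+10, +5), (+12, +7), (+14, +9), (+16, +11) — each changes by (+2, +2).
step 7: (60, 42) + (+18, +13) → (78, 55)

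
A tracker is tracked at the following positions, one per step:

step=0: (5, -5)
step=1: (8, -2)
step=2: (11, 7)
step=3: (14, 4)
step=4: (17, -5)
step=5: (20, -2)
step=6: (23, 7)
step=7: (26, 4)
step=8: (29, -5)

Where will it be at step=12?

(41, -5)

The first coordinate changes by +3 each step, so at step 12 it is 5 + 12·(3) = 41.
The second coordinate repeats the cycle [-5, -2, 7, 4] with period 4; step 12 mod 4 = 0, giving -5.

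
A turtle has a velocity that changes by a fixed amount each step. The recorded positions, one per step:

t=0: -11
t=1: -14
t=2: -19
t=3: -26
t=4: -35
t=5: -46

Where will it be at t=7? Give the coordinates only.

Successive displacements: -3, -5, -7, -9, -11 — each changes by -2.
step 6: -46 − 13 → -59
step 7: -59 − 15 → -74

-74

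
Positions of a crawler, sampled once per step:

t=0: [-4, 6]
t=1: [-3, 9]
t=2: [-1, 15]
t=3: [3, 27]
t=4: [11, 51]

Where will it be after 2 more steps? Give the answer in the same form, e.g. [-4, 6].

The jumps are [+1, +3], [+2, +6], [+4, +12], [+8, +24] — a geometric progression with ratio 2.
step 5: [11, 51] + [+16, +48] → [27, 99]
step 6: [27, 99] + [+32, +96] → [59, 195]

[59, 195]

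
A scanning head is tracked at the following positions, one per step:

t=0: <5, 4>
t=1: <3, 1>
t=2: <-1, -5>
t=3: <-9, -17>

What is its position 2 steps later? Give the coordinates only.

<-57, -89>

Consecutive displacements <-2, -3>, <-4, -6>, <-8, -12> scale by a factor of 2 each step.
step 4: <-9, -17> + <-16, -24> → <-25, -41>
step 5: <-25, -41> + <-32, -48> → <-57, -89>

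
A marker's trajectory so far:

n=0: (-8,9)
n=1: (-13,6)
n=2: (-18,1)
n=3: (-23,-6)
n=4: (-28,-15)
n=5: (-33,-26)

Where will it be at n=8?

First differences are (-5,-3), (-5,-5), (-5,-7), (-5,-9), (-5,-11); their common second difference is (+0,-2) (constant acceleration).
step 6: (-33,-26) + (-5,-13) → (-38,-39)
step 7: (-38,-39) + (-5,-15) → (-43,-54)
step 8: (-43,-54) + (-5,-17) → (-48,-71)

(-48,-71)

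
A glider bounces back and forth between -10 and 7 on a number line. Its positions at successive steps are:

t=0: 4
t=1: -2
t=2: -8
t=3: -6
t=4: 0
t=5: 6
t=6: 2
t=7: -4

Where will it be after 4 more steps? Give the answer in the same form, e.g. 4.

The value reflects between -10 and 7, moving 6 per step.
  step 8: -4 → -10
  step 9: -10 → -4
  step 10: -4 → 2
  step 11: 2 → 6

6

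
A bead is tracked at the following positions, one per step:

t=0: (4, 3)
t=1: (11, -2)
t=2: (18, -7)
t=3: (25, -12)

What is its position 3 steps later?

(46, -27)

The position changes by (+7, -5) every step.
step 4: (25, -12) + (+7, -5) → (32, -17)
step 5: (32, -17) + (+7, -5) → (39, -22)
step 6: (39, -22) + (+7, -5) → (46, -27)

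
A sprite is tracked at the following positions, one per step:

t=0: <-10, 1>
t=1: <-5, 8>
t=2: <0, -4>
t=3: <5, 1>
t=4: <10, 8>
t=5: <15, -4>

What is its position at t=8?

First: linear, +5 per step → 30 at step 8.
Second: cycles through 1, 8, -4 every 3 steps. Step 8 lands at position 2 of the cycle → -4.

<30, -4>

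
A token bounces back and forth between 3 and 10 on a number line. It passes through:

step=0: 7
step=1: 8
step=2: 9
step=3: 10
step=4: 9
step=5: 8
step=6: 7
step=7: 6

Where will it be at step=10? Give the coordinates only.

The value reflects between 3 and 10, moving 1 per step.
  step 8: 6 → 5
  step 9: 5 → 4
  step 10: 4 → 3

3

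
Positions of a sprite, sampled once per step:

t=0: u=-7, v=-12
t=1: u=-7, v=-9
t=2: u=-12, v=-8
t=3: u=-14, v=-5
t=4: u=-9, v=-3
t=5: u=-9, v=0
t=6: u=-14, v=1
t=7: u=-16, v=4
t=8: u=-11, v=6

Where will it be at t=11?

u=-18, v=13

Differencing gives (+0, +3), (-5, +1), (-2, +3), (+5, +2), (+0, +3), (-5, +1), (-2, +3), (+5, +2). This is the pattern (+0, +3), (-5, +1), (-2, +3), (+5, +2) repeated.
step 9: apply (+0, +3) → u=-11, v=9
step 10: apply (-5, +1) → u=-16, v=10
step 11: apply (-2, +3) → u=-18, v=13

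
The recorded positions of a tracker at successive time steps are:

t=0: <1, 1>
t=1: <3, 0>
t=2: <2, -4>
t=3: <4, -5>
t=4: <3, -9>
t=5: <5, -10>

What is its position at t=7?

<6, -15>

Step-to-step displacements: <+2, -1>, <-1, -4>, <+2, -1>, <-1, -4>, <+2, -1> — a repeating cycle of length 2.
step 6: apply <-1, -4> → <4, -14>
step 7: apply <+2, -1> → <6, -15>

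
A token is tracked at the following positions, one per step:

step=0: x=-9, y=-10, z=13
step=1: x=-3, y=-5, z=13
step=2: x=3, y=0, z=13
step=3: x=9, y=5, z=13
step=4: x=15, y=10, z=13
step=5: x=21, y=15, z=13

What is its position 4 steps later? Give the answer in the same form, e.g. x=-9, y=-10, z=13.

x=45, y=35, z=13

The position changes by (+6, +5, +0) every step.
step 6: x=21, y=15, z=13 + (+6, +5, +0) → x=27, y=20, z=13
step 7: x=27, y=20, z=13 + (+6, +5, +0) → x=33, y=25, z=13
step 8: x=33, y=25, z=13 + (+6, +5, +0) → x=39, y=30, z=13
step 9: x=39, y=30, z=13 + (+6, +5, +0) → x=45, y=35, z=13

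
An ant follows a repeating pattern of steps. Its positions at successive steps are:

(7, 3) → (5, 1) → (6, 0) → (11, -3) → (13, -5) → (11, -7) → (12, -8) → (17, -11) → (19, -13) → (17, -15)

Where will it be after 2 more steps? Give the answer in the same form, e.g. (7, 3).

The moves between consecutive positions are (-2, -2), (+1, -1), (+5, -3), (+2, -2), (-2, -2), (+1, -1), (+5, -3), (+2, -2), (-2, -2); they repeat the 4-cycle [(-2, -2), (+1, -1), (+5, -3), (+2, -2)].
step 10: apply (+1, -1) → (18, -16)
step 11: apply (+5, -3) → (23, -19)

(23, -19)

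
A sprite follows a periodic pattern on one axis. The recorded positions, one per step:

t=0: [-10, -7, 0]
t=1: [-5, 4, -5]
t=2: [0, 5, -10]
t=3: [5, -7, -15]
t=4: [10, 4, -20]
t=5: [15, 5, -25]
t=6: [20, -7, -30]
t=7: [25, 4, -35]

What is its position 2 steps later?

The first coordinate changes by +5 each step, so at step 9 it is -10 + 9·(5) = 35.
The second coordinate repeats the cycle [-7, 4, 5] with period 3; step 9 mod 3 = 0, giving -7.
The third coordinate changes by -5 each step, so at step 9 it is 0 + 9·(-5) = -45.

[35, -7, -45]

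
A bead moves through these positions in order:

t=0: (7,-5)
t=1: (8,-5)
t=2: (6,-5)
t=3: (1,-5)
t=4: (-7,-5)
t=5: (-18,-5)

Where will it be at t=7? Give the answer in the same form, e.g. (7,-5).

First differences are (+1,+0), (-2,+0), (-5,+0), (-8,+0), (-11,+0); their common second difference is (-3,+0) (constant acceleration).
step 6: (-18,-5) + (-14,+0) → (-32,-5)
step 7: (-32,-5) + (-17,+0) → (-49,-5)

(-49,-5)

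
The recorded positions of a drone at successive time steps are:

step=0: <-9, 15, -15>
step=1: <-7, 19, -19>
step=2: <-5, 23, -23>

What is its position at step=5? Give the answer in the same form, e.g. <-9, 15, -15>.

Each step adds <+2, +4, -4> to the position.
step 3: <-5, 23, -23> + <+2, +4, -4> → <-3, 27, -27>
step 4: <-3, 27, -27> + <+2, +4, -4> → <-1, 31, -31>
step 5: <-1, 31, -31> + <+2, +4, -4> → <1, 35, -35>

<1, 35, -35>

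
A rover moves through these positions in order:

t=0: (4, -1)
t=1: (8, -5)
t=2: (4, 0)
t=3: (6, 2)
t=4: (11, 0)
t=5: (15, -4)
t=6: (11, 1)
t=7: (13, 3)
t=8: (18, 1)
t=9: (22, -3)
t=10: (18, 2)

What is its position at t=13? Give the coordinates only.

Differencing gives (+4, -4), (-4, +5), (+2, +2), (+5, -2), (+4, -4), (-4, +5), (+2, +2), (+5, -2), (+4, -4), (-4, +5). This is the pattern (+4, -4), (-4, +5), (+2, +2), (+5, -2) repeated.
step 11: apply (+2, +2) → (20, 4)
step 12: apply (+5, -2) → (25, 2)
step 13: apply (+4, -4) → (29, -2)

(29, -2)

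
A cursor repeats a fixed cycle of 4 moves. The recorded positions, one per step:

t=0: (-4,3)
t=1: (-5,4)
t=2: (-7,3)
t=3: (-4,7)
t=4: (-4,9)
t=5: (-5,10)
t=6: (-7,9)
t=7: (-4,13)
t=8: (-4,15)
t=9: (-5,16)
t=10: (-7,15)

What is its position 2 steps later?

(-4,21)

The moves between consecutive positions are (-1,+1), (-2,-1), (+3,+4), (+0,+2), (-1,+1), (-2,-1), (+3,+4), (+0,+2), (-1,+1), (-2,-1); they repeat the 4-cycle [(-1,+1), (-2,-1), (+3,+4), (+0,+2)].
step 11: apply (+3,+4) → (-4,19)
step 12: apply (+0,+2) → (-4,21)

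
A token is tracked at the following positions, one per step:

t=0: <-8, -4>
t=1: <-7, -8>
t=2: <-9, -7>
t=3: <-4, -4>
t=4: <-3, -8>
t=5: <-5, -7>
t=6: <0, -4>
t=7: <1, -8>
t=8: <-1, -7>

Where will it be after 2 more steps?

<5, -8>

Step-to-step displacements: <+1, -4>, <-2, +1>, <+5, +3>, <+1, -4>, <-2, +1>, <+5, +3>, <+1, -4>, <-2, +1> — a repeating cycle of length 3.
step 9: apply <+5, +3> → <4, -4>
step 10: apply <+1, -4> → <5, -8>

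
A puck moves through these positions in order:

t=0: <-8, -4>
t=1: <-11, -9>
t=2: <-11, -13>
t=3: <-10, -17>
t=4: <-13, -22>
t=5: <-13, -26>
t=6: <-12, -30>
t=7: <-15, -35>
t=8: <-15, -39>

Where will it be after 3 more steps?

Differencing gives <-3, -5>, <+0, -4>, <+1, -4>, <-3, -5>, <+0, -4>, <+1, -4>, <-3, -5>, <+0, -4>. This is the pattern <-3, -5>, <+0, -4>, <+1, -4> repeated.
step 9: apply <+1, -4> → <-14, -43>
step 10: apply <-3, -5> → <-17, -48>
step 11: apply <+0, -4> → <-17, -52>

<-17, -52>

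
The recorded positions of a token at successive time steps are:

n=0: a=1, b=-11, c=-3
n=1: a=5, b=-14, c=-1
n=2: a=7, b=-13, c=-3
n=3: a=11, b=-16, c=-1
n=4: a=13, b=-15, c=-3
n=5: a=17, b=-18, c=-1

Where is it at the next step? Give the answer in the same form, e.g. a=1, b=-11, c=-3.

a=19, b=-17, c=-3

Step-to-step displacements: (+4, -3, +2), (+2, +1, -2), (+4, -3, +2), (+2, +1, -2), (+4, -3, +2) — a repeating cycle of length 2.
step 6: apply (+2, +1, -2) → a=19, b=-17, c=-3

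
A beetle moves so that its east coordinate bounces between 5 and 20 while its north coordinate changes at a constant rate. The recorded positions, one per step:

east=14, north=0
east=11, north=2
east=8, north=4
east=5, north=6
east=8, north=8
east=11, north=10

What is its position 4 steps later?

east=17, north=18

The east coordinate reflects between 5 and 20, moving 3 per step.
  step 6: 11 → 14
  step 7: 14 → 17
  step 8: 17 → 20
  step 9: 20 → 17
The north coordinate changes by +2 each step: at step 9 it is 18.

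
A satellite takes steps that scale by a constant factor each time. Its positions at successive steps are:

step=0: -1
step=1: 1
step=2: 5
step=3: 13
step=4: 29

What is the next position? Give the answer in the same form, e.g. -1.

61

Step-to-step displacements: +2, +4, +8, +16; each is 2× the previous.
step 5: 29 + 32 → 61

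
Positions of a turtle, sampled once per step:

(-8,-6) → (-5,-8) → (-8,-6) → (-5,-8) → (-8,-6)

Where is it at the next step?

(-5,-8)

Consecutive displacements (+3,-2), (-3,+2), (+3,-2), (-3,+2) scale by a factor of -1 each step.
step 5: (-8,-6) + (+3,-2) → (-5,-8)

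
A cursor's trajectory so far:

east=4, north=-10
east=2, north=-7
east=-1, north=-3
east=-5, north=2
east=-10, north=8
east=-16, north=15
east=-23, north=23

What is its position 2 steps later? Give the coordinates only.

east=-40, north=42

First differences are (-2, +3), (-3, +4), (-4, +5), (-5, +6), (-6, +7), (-7, +8); their common second difference is (-1, +1) (constant acceleration).
step 7: east=-23, north=23 + (-8, +9) → east=-31, north=32
step 8: east=-31, north=32 + (-9, +10) → east=-40, north=42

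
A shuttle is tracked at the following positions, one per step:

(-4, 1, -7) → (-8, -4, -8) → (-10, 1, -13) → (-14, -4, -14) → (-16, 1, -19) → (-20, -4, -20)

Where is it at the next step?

Step-to-step displacements: (-4, -5, -1), (-2, +5, -5), (-4, -5, -1), (-2, +5, -5), (-4, -5, -1) — a repeating cycle of length 2.
step 6: apply (-2, +5, -5) → (-22, 1, -25)

(-22, 1, -25)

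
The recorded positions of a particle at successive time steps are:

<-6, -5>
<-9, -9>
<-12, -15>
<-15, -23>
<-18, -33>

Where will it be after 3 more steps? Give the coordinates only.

<-27, -75>

First differences are <-3, -4>, <-3, -6>, <-3, -8>, <-3, -10>; their common second difference is <+0, -2> (constant acceleration).
step 5: <-18, -33> + <-3, -12> → <-21, -45>
step 6: <-21, -45> + <-3, -14> → <-24, -59>
step 7: <-24, -59> + <-3, -16> → <-27, -75>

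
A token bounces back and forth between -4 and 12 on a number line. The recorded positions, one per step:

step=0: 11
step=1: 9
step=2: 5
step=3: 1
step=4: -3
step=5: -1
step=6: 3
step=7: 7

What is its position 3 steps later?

The value travels 4 per step and bounces off the walls at -4 and 12.
  step 8: 7 → 11
  step 9: 11 → 9
  step 10: 9 → 5

5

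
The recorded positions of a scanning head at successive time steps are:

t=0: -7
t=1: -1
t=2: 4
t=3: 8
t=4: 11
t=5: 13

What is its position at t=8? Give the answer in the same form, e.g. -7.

13

Taking differences between consecutive positions: +6, +5, +4, +3, +2. These grow by -1 each step.
step 6: 13 + 1 → 14
step 7: 14 + 0 → 14
step 8: 14 − 1 → 13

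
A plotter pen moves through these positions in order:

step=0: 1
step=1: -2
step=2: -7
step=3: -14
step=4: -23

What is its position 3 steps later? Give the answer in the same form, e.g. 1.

Successive displacements: -3, -5, -7, -9 — each changes by -2.
step 5: -23 − 11 → -34
step 6: -34 − 13 → -47
step 7: -47 − 15 → -62

-62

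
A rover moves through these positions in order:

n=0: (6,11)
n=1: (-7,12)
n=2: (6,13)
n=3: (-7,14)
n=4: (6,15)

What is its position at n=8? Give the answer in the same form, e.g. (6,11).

(6,19)

First: cycles through 6, -7 every 2 steps. Step 8 lands at position 0 of the cycle → 6.
Second: linear, +1 per step → 19 at step 8.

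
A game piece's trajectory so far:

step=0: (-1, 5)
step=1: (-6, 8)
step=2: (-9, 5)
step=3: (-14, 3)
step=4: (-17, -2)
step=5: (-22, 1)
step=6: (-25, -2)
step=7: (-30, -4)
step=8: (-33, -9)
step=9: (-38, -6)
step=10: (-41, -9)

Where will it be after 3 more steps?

(-54, -13)

Differencing gives (-5, +3), (-3, -3), (-5, -2), (-3, -5), (-5, +3), (-3, -3), (-5, -2), (-3, -5), (-5, +3), (-3, -3). This is the pattern (-5, +3), (-3, -3), (-5, -2), (-3, -5) repeated.
step 11: apply (-5, -2) → (-46, -11)
step 12: apply (-3, -5) → (-49, -16)
step 13: apply (-5, +3) → (-54, -13)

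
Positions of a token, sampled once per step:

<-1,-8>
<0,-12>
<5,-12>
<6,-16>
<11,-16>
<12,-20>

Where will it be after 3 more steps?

Differencing gives <+1,-4>, <+5,+0>, <+1,-4>, <+5,+0>, <+1,-4>. This is the pattern <+1,-4>, <+5,+0> repeated.
step 6: apply <+5,+0> → <17,-20>
step 7: apply <+1,-4> → <18,-24>
step 8: apply <+5,+0> → <23,-24>

<23,-24>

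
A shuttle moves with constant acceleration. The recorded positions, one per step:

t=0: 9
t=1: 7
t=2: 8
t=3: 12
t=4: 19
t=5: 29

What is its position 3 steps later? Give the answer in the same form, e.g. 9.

Successive displacements: -2, +1, +4, +7, +10 — each changes by +3.
step 6: 29 + 13 → 42
step 7: 42 + 16 → 58
step 8: 58 + 19 → 77

77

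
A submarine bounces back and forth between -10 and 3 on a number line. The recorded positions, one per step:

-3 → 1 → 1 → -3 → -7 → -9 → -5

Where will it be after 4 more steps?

-5

The value reflects between -10 and 3, moving 4 per step.
  step 7: -5 → -1
  step 8: -1 → 3
  step 9: 3 → -1
  step 10: -1 → -5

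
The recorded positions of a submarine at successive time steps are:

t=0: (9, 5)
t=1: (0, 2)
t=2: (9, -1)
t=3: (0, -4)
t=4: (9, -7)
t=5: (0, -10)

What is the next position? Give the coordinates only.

The first coordinate repeats the cycle [9, 0] with period 2; step 6 mod 2 = 0, giving 9.
The second coordinate changes by -3 each step, so at step 6 it is 5 + 6·(-3) = -13.

(9, -13)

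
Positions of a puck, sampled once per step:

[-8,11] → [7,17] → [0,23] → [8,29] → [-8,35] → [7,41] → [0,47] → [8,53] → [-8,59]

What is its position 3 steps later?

[8,77]

The first coordinate repeats the cycle [-8, 7, 0, 8] with period 4; step 11 mod 4 = 3, giving 8.
The second coordinate changes by +6 each step, so at step 11 it is 11 + 11·(6) = 77.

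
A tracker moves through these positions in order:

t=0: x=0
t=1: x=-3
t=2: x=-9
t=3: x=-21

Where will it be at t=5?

x=-93

Step-to-step displacements: -3, -6, -12; each is 2× the previous.
step 4: -21 − 24 → x=-45
step 5: -45 − 48 → x=-93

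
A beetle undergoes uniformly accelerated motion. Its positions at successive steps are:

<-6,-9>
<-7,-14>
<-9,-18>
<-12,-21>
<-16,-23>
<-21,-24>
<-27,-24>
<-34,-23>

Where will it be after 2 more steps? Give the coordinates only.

<-51,-18>

Taking differences between consecutive positions: <-1,-5>, <-2,-4>, <-3,-3>, <-4,-2>, <-5,-1>, <-6,+0>, <-7,+1>. These grow by <-1,+1> each step.
step 8: <-34,-23> + <-8,+2> → <-42,-21>
step 9: <-42,-21> + <-9,+3> → <-51,-18>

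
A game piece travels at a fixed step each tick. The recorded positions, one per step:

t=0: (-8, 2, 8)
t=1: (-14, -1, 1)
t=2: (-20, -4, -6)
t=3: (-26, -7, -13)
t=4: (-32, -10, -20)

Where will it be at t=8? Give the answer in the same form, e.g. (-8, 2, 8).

(-56, -22, -48)

Constant displacement of (-6, -3, -7) per step.
step 5: (-32, -10, -20) + (-6, -3, -7) → (-38, -13, -27)
step 6: (-38, -13, -27) + (-6, -3, -7) → (-44, -16, -34)
step 7: (-44, -16, -34) + (-6, -3, -7) → (-50, -19, -41)
step 8: (-50, -19, -41) + (-6, -3, -7) → (-56, -22, -48)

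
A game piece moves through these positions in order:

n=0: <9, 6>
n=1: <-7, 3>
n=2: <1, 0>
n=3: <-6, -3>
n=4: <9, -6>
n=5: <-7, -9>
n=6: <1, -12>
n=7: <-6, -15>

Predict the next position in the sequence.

First: cycles through 9, -7, 1, -6 every 4 steps. Step 8 lands at position 0 of the cycle → 9.
Second: linear, -3 per step → -18 at step 8.

<9, -18>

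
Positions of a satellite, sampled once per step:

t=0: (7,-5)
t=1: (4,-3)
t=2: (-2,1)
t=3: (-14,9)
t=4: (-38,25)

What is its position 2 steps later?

(-182,121)

Step-to-step displacements: (-3,+2), (-6,+4), (-12,+8), (-24,+16); each is 2× the previous.
step 5: (-38,25) + (-48,+32) → (-86,57)
step 6: (-86,57) + (-96,+64) → (-182,121)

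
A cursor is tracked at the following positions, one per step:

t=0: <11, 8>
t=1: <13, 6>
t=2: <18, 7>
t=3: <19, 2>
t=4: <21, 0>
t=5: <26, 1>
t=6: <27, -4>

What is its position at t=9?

The moves between consecutive positions are <+2, -2>, <+5, +1>, <+1, -5>, <+2, -2>, <+5, +1>, <+1, -5>; they repeat the 3-cycle [<+2, -2>, <+5, +1>, <+1, -5>].
step 7: apply <+2, -2> → <29, -6>
step 8: apply <+5, +1> → <34, -5>
step 9: apply <+1, -5> → <35, -10>

<35, -10>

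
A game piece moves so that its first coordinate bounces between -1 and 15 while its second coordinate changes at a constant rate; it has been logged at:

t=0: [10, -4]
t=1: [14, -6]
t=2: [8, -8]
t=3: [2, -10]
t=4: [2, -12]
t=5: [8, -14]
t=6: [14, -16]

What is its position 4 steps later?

[6, -24]

The first coordinate reflects between -1 and 15, moving 6 per step.
  step 7: 14 → 10
  step 8: 10 → 4
  step 9: 4 → 0
  step 10: 0 → 6
The second coordinate changes by -2 each step: at step 10 it is -24.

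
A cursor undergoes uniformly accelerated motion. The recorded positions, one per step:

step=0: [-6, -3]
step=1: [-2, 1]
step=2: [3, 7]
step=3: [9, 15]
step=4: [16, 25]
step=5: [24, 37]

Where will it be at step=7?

Successive displacements: [+4, +4], [+5, +6], [+6, +8], [+7, +10], [+8, +12] — each changes by [+1, +2].
step 6: [24, 37] + [+9, +14] → [33, 51]
step 7: [33, 51] + [+10, +16] → [43, 67]

[43, 67]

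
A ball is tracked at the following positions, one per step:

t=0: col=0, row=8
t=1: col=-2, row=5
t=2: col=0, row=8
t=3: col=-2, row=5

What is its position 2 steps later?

col=-2, row=5

The jumps are (-2,-3), (+2,+3), (-2,-3) — a geometric progression with ratio -1.
step 4: col=-2, row=5 + (+2,+3) → col=0, row=8
step 5: col=0, row=8 + (-2,-3) → col=-2, row=5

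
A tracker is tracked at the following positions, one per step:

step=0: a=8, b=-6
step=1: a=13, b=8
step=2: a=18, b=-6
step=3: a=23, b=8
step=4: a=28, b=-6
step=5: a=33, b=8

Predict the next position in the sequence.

a=38, b=-6

The a coordinate changes by +5 each step, so at step 6 it is 8 + 6·(5) = 38.
The b coordinate repeats the cycle [-6, 8] with period 2; step 6 mod 2 = 0, giving -6.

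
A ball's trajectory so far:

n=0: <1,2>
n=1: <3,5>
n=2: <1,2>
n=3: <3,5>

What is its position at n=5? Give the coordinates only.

<3,5>

Step-to-step displacements: <+2,+3>, <-2,-3>, <+2,+3>; each is -1× the previous.
step 4: <3,5> + <-2,-3> → <1,2>
step 5: <1,2> + <+2,+3> → <3,5>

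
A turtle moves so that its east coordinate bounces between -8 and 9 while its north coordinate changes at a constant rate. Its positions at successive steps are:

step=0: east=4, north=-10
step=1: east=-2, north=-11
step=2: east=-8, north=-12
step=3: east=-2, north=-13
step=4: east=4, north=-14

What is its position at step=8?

The east coordinate reflects between -8 and 9, moving 6 per step.
  step 5: 4 → 8
  step 6: 8 → 2
  step 7: 2 → -4
  step 8: -4 → -6
The north coordinate changes by -1 each step: at step 8 it is -18.

east=-6, north=-18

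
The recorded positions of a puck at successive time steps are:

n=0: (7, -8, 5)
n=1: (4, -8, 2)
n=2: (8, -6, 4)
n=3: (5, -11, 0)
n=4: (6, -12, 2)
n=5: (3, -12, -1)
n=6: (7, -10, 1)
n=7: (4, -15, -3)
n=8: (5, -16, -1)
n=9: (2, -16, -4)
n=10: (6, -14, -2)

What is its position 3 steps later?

(1, -20, -7)

Step-to-step displacements: (-3, +0, -3), (+4, +2, +2), (-3, -5, -4), (+1, -1, +2), (-3, +0, -3), (+4, +2, +2), (-3, -5, -4), (+1, -1, +2), (-3, +0, -3), (+4, +2, +2) — a repeating cycle of length 4.
step 11: apply (-3, -5, -4) → (3, -19, -6)
step 12: apply (+1, -1, +2) → (4, -20, -4)
step 13: apply (-3, +0, -3) → (1, -20, -7)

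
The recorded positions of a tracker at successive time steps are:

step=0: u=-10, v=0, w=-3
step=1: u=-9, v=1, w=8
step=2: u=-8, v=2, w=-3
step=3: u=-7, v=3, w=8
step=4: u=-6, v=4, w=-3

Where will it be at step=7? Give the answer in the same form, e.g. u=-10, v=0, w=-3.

The u coordinate changes by +1 each step, so at step 7 it is -10 + 7·(1) = -3.
The v coordinate changes by +1 each step, so at step 7 it is 0 + 7·(1) = 7.
The w coordinate repeats the cycle [-3, 8] with period 2; step 7 mod 2 = 1, giving 8.

u=-3, v=7, w=8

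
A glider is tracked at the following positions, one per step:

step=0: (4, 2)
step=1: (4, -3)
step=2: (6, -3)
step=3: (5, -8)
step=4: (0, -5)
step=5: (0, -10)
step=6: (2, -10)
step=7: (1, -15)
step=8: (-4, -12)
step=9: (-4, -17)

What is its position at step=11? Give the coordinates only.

Differencing gives (+0, -5), (+2, +0), (-1, -5), (-5, +3), (+0, -5), (+2, +0), (-1, -5), (-5, +3), (+0, -5). This is the pattern (+0, -5), (+2, +0), (-1, -5), (-5, +3) repeated.
step 10: apply (+2, +0) → (-2, -17)
step 11: apply (-1, -5) → (-3, -22)

(-3, -22)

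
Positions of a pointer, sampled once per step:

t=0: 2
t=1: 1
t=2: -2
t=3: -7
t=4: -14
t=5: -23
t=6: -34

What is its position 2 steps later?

First differences are -1, -3, -5, -7, -9, -11; their common second difference is -2 (constant acceleration).
step 7: -34 − 13 → -47
step 8: -47 − 15 → -62

-62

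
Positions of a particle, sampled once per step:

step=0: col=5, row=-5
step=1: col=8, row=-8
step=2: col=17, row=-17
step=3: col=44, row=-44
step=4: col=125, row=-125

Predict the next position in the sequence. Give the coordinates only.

The jumps are (+3, -3), (+9, -9), (+27, -27), (+81, -81) — a geometric progression with ratio 3.
step 5: col=125, row=-125 + (+243, -243) → col=368, row=-368

col=368, row=-368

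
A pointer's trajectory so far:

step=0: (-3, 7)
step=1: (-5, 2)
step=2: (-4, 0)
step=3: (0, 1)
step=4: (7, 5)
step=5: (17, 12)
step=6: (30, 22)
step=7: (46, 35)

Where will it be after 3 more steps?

First differences are (-2, -5), (+1, -2), (+4, +1), (+7, +4), (+10, +7), (+13, +10), (+16, +13); their common second difference is (+3, +3) (constant acceleration).
step 8: (46, 35) + (+19, +16) → (65, 51)
step 9: (65, 51) + (+22, +19) → (87, 70)
step 10: (87, 70) + (+25, +22) → (112, 92)

(112, 92)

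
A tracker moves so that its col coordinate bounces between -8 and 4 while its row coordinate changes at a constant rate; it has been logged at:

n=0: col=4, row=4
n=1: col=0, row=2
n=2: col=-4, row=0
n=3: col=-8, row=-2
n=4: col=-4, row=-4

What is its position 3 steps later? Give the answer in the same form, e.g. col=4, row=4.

col=0, row=-10

The col coordinate travels 4 per step and bounces off the walls at -8 and 4.
  step 5: -4 → 0
  step 6: 0 → 4
  step 7: 4 → 0
The row coordinate changes by -2 each step: at step 7 it is -10.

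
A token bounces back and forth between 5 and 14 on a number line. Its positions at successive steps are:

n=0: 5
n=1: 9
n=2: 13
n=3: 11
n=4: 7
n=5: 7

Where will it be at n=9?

The value travels 4 per step and bounces off the walls at 5 and 14.
  step 6: 7 → 11
  step 7: 11 → 13
  step 8: 13 → 9
  step 9: 9 → 5

5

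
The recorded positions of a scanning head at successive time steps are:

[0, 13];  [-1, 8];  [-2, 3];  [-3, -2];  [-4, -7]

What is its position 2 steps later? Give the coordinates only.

[-6, -17]

Constant displacement of [-1, -5] per step.
step 5: [-4, -7] + [-1, -5] → [-5, -12]
step 6: [-5, -12] + [-1, -5] → [-6, -17]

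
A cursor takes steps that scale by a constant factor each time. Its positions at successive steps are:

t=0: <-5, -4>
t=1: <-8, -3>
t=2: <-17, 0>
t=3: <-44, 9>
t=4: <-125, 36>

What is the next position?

<-368, 117>

Step-to-step displacements: <-3, +1>, <-9, +3>, <-27, +9>, <-81, +27>; each is 3× the previous.
step 5: <-125, 36> + <-243, +81> → <-368, 117>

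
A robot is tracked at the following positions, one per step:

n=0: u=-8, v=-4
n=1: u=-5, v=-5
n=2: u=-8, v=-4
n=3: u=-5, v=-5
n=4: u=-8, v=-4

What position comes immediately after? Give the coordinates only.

u=-5, v=-5

The jumps are (+3, -1), (-3, +1), (+3, -1), (-3, +1) — a geometric progression with ratio -1.
step 5: u=-8, v=-4 + (+3, -1) → u=-5, v=-5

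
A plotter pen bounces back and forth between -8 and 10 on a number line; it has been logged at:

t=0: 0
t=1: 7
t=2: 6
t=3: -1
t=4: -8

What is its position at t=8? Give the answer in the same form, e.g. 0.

0

The value reflects between -8 and 10, moving 7 per step.
  step 5: -8 → -1
  step 6: -1 → 6
  step 7: 6 → 7
  step 8: 7 → 0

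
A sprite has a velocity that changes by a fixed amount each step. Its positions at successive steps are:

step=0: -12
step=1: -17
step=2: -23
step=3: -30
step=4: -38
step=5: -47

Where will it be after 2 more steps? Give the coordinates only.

Taking differences between consecutive positions: -5, -6, -7, -8, -9. These grow by -1 each step.
step 6: -47 − 10 → -57
step 7: -57 − 11 → -68

-68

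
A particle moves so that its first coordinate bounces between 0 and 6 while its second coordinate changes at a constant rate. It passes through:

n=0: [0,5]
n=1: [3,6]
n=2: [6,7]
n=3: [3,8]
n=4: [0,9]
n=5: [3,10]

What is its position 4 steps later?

[3,14]

The first coordinate travels 3 per step and bounces off the walls at 0 and 6.
  step 6: 3 → 6
  step 7: 6 → 3
  step 8: 3 → 0
  step 9: 0 → 3
The second coordinate changes by +1 each step: at step 9 it is 14.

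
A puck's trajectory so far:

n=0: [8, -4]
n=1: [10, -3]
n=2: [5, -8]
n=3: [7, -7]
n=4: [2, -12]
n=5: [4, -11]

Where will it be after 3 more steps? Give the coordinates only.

[-4, -20]

Step-to-step displacements: [+2, +1], [-5, -5], [+2, +1], [-5, -5], [+2, +1] — a repeating cycle of length 2.
step 6: apply [-5, -5] → [-1, -16]
step 7: apply [+2, +1] → [1, -15]
step 8: apply [-5, -5] → [-4, -20]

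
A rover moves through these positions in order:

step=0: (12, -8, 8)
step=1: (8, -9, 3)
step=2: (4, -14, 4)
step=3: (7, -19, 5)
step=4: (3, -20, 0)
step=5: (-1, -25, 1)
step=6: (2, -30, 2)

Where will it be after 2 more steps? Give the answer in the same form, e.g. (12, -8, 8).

Differencing gives (-4, -1, -5), (-4, -5, +1), (+3, -5, +1), (-4, -1, -5), (-4, -5, +1), (+3, -5, +1). This is the pattern (-4, -1, -5), (-4, -5, +1), (+3, -5, +1) repeated.
step 7: apply (-4, -1, -5) → (-2, -31, -3)
step 8: apply (-4, -5, +1) → (-6, -36, -2)

(-6, -36, -2)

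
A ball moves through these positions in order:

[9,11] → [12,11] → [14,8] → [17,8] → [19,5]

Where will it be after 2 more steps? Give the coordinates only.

The moves between consecutive positions are [+3,+0], [+2,-3], [+3,+0], [+2,-3]; they repeat the 2-cycle [[+3,+0], [+2,-3]].
step 5: apply [+3,+0] → [22,5]
step 6: apply [+2,-3] → [24,2]

[24,2]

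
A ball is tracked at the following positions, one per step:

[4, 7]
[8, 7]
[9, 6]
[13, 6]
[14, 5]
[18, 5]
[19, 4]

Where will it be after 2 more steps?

The moves between consecutive positions are [+4, +0], [+1, -1], [+4, +0], [+1, -1], [+4, +0], [+1, -1]; they repeat the 2-cycle [[+4, +0], [+1, -1]].
step 7: apply [+4, +0] → [23, 4]
step 8: apply [+1, -1] → [24, 3]

[24, 3]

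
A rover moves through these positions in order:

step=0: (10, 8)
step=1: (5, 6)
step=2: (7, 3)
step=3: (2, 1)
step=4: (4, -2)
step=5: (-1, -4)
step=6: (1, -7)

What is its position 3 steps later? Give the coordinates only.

Differencing gives (-5, -2), (+2, -3), (-5, -2), (+2, -3), (-5, -2), (+2, -3). This is the pattern (-5, -2), (+2, -3) repeated.
step 7: apply (-5, -2) → (-4, -9)
step 8: apply (+2, -3) → (-2, -12)
step 9: apply (-5, -2) → (-7, -14)

(-7, -14)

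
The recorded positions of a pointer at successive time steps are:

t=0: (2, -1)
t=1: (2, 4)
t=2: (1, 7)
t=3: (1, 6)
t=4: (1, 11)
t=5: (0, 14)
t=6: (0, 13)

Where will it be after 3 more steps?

Differencing gives (+0, +5), (-1, +3), (+0, -1), (+0, +5), (-1, +3), (+0, -1). This is the pattern (+0, +5), (-1, +3), (+0, -1) repeated.
step 7: apply (+0, +5) → (0, 18)
step 8: apply (-1, +3) → (-1, 21)
step 9: apply (+0, -1) → (-1, 20)

(-1, 20)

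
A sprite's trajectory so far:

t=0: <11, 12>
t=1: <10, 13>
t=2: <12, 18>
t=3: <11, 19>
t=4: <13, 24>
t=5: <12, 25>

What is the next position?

<14, 30>

The moves between consecutive positions are <-1, +1>, <+2, +5>, <-1, +1>, <+2, +5>, <-1, +1>; they repeat the 2-cycle [<-1, +1>, <+2, +5>].
step 6: apply <+2, +5> → <14, 30>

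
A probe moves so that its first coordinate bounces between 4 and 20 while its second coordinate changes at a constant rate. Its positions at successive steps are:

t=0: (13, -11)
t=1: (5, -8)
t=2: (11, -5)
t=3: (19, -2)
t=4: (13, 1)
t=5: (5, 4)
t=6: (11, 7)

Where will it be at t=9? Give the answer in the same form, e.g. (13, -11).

The first coordinate reflects between 4 and 20, moving 8 per step.
  step 7: 11 → 19
  step 8: 19 → 13
  step 9: 13 → 5
The second coordinate changes by +3 each step: at step 9 it is 16.

(5, 16)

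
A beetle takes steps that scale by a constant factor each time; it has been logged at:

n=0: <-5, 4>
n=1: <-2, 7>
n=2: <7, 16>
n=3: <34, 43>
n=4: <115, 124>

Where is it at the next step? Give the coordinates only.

<358, 367>

Step-to-step displacements: <+3, +3>, <+9, +9>, <+27, +27>, <+81, +81>; each is 3× the previous.
step 5: <115, 124> + <+243, +243> → <358, 367>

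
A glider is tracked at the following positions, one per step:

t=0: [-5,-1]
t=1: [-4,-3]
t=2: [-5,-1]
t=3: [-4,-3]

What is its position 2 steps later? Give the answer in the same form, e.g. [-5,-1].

[-4,-3]

The jumps are [+1,-2], [-1,+2], [+1,-2] — a geometric progression with ratio -1.
step 4: [-4,-3] + [-1,+2] → [-5,-1]
step 5: [-5,-1] + [+1,-2] → [-4,-3]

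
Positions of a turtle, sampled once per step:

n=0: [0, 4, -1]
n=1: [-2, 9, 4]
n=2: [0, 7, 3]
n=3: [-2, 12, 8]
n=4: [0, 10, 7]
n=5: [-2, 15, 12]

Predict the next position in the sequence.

[0, 13, 11]

Step-to-step displacements: [-2, +5, +5], [+2, -2, -1], [-2, +5, +5], [+2, -2, -1], [-2, +5, +5] — a repeating cycle of length 2.
step 6: apply [+2, -2, -1] → [0, 13, 11]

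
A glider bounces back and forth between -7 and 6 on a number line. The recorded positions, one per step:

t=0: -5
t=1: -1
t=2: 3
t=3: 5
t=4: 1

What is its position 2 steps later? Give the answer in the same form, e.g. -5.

The value reflects between -7 and 6, moving 4 per step.
  step 5: 1 → -3
  step 6: -3 → -7

-7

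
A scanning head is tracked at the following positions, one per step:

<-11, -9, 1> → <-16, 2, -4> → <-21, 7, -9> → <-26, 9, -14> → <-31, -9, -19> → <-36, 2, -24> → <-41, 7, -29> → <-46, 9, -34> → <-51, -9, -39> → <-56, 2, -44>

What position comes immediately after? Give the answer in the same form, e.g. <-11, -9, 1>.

<-61, 7, -49>

First: linear, -5 per step → -61 at step 10.
Second: cycles through -9, 2, 7, 9 every 4 steps. Step 10 lands at position 2 of the cycle → 7.
Third: linear, -5 per step → -49 at step 10.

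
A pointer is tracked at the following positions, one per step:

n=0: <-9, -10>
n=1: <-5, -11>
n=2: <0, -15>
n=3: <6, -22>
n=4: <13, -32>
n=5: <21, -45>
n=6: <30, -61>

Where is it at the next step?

<40, -80>

Taking differences between consecutive positions: <+4, -1>, <+5, -4>, <+6, -7>, <+7, -10>, <+8, -13>, <+9, -16>. These grow by <+1, -3> each step.
step 7: <30, -61> + <+10, -19> → <40, -80>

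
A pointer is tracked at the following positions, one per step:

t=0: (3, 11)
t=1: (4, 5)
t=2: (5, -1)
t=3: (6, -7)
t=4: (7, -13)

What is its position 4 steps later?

(11, -37)

The position changes by (+1, -6) every step.
step 5: (7, -13) + (+1, -6) → (8, -19)
step 6: (8, -19) + (+1, -6) → (9, -25)
step 7: (9, -25) + (+1, -6) → (10, -31)
step 8: (10, -31) + (+1, -6) → (11, -37)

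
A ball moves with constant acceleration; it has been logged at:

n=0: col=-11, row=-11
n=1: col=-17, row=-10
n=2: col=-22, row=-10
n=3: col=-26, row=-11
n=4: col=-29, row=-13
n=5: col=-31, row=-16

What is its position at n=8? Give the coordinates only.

Successive displacements: (-6, +1), (-5, +0), (-4, -1), (-3, -2), (-2, -3) — each changes by (+1, -1).
step 6: col=-31, row=-16 + (-1, -4) → col=-32, row=-20
step 7: col=-32, row=-20 + (+0, -5) → col=-32, row=-25
step 8: col=-32, row=-25 + (+1, -6) → col=-31, row=-31

col=-31, row=-31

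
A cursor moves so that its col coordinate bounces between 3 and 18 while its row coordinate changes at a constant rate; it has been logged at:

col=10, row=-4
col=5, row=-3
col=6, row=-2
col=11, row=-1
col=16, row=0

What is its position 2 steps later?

col=10, row=2

The col coordinate travels 5 per step and bounces off the walls at 3 and 18.
  step 5: 16 → 15
  step 6: 15 → 10
The row coordinate changes by +1 each step: at step 6 it is 2.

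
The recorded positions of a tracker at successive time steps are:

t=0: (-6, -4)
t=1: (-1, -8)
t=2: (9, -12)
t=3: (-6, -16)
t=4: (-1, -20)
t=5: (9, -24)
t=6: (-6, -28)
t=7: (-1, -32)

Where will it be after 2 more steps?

First: cycles through -6, -1, 9 every 3 steps. Step 9 lands at position 0 of the cycle → -6.
Second: linear, -4 per step → -40 at step 9.

(-6, -40)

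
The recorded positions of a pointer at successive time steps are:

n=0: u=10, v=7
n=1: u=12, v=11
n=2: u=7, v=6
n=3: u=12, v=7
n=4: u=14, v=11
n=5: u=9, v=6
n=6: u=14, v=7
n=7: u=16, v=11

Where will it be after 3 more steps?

Step-to-step displacements: (+2, +4), (-5, -5), (+5, +1), (+2, +4), (-5, -5), (+5, +1), (+2, +4) — a repeating cycle of length 3.
step 8: apply (-5, -5) → u=11, v=6
step 9: apply (+5, +1) → u=16, v=7
step 10: apply (+2, +4) → u=18, v=11

u=18, v=11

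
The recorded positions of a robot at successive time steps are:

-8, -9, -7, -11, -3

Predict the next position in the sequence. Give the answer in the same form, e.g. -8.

Consecutive displacements -1, +2, -4, +8 scale by a factor of -2 each step.
step 5: -3 − 16 → -19

-19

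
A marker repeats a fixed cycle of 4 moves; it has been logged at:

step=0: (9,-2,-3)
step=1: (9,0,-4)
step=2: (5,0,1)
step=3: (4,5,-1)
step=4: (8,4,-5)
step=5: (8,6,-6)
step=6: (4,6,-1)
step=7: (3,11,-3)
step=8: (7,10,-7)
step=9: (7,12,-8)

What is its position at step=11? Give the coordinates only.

Differencing gives (+0,+2,-1), (-4,+0,+5), (-1,+5,-2), (+4,-1,-4), (+0,+2,-1), (-4,+0,+5), (-1,+5,-2), (+4,-1,-4), (+0,+2,-1). This is the pattern (+0,+2,-1), (-4,+0,+5), (-1,+5,-2), (+4,-1,-4) repeated.
step 10: apply (-4,+0,+5) → (3,12,-3)
step 11: apply (-1,+5,-2) → (2,17,-5)

(2,17,-5)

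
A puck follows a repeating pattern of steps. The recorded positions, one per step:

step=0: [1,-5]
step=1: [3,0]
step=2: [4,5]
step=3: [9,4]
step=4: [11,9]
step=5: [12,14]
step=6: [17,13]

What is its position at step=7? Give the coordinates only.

[19,18]

Differencing gives [+2,+5], [+1,+5], [+5,-1], [+2,+5], [+1,+5], [+5,-1]. This is the pattern [+2,+5], [+1,+5], [+5,-1] repeated.
step 7: apply [+2,+5] → [19,18]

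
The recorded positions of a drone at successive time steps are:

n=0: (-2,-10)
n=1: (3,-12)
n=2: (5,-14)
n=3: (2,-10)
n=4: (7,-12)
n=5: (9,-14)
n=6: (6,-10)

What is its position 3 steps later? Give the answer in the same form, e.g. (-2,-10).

The moves between consecutive positions are (+5,-2), (+2,-2), (-3,+4), (+5,-2), (+2,-2), (-3,+4); they repeat the 3-cycle [(+5,-2), (+2,-2), (-3,+4)].
step 7: apply (+5,-2) → (11,-12)
step 8: apply (+2,-2) → (13,-14)
step 9: apply (-3,+4) → (10,-10)

(10,-10)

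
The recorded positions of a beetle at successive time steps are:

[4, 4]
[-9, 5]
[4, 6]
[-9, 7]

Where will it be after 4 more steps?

The first coordinate repeats the cycle [4, -9] with period 2; step 7 mod 2 = 1, giving -9.
The second coordinate changes by +1 each step, so at step 7 it is 4 + 7·(1) = 11.

[-9, 11]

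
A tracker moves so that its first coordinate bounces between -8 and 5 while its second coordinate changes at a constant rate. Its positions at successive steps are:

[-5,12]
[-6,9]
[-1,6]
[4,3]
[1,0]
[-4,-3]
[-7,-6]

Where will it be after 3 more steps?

[2,-15]

The first coordinate reflects between -8 and 5, moving 5 per step.
  step 7: -7 → -2
  step 8: -2 → 3
  step 9: 3 → 2
The second coordinate changes by -3 each step: at step 9 it is -15.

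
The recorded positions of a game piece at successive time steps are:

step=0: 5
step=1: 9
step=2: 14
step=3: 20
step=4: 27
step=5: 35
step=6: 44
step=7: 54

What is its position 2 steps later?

77

Taking differences between consecutive positions: +4, +5, +6, +7, +8, +9, +10. These grow by +1 each step.
step 8: 54 + 11 → 65
step 9: 65 + 12 → 77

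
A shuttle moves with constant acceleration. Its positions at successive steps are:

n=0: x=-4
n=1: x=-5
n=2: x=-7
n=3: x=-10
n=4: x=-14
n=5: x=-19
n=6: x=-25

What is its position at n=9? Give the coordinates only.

Taking differences between consecutive positions: -1, -2, -3, -4, -5, -6. These grow by -1 each step.
step 7: -25 − 7 → x=-32
step 8: -32 − 8 → x=-40
step 9: -40 − 9 → x=-49

x=-49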